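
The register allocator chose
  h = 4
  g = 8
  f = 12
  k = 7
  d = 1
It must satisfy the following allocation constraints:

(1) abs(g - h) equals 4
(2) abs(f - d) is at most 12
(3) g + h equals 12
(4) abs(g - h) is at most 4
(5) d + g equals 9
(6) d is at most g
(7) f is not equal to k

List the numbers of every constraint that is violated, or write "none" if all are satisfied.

Yes — all constraints hold.

(1) abs(8 - 4) = 4 — holds.
(2) abs(12 - 1) = 11; 11 ≤ 12 — holds.
(3) g + h = 8 + 4 = 12 — holds.
(4) abs(8 - 4) = 4; 4 ≤ 4 — holds.
(5) d + g = 1 + 8 = 9 — holds.
(6) d = 1, g = 8; 1 ≤ 8 — holds.
(7) f = 12, k = 7; distinct — holds.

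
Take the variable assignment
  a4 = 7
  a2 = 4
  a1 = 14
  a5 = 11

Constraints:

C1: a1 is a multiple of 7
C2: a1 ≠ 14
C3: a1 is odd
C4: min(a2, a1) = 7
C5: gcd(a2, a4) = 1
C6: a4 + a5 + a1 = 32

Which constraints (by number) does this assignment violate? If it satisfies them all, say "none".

No — constraints 2, 3, and 4 are not satisfied.

C1: 14 / 7 = 2, so 7 divides 14  OK
C2: a1 = 14, but 14 is required to differ  FAIL
C3: a1 = 14 is even  FAIL
C4: min(4, 14) = 4, not 7  FAIL
C5: gcd(4, 7) = 1  OK
C6: a4 + a5 + a1 = 7 + 11 + 14 = 32  OK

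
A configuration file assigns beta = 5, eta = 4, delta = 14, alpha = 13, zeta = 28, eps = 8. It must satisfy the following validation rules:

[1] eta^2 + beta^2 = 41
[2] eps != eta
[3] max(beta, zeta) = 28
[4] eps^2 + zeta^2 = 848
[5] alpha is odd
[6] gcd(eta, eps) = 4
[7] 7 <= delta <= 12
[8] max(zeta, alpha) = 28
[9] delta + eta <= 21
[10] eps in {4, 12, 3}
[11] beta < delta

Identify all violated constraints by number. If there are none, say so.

Constraints 7 and 10 do not hold.

[1] eta^2 + beta^2 = 4^2 + 5^2 = 16 + 25 = 41 — holds.
[2] eps = 8, eta = 4; distinct — holds.
[3] max(5, 28) = 28 — holds.
[4] eps^2 + zeta^2 = 8^2 + 28^2 = 64 + 784 = 848 — holds.
[5] alpha = 13 is odd — holds.
[6] gcd(4, 8) = 4 — holds.
[7] delta = 14 is outside [7, 12] — fails.
[8] max(28, 13) = 28 — holds.
[9] delta + eta = 14 + 4 = 18; 18 ≤ 21 — holds.
[10] eps = 8 is not in {4, 12, 3} — fails.
[11] beta = 5, delta = 14; 5 < 14 — holds.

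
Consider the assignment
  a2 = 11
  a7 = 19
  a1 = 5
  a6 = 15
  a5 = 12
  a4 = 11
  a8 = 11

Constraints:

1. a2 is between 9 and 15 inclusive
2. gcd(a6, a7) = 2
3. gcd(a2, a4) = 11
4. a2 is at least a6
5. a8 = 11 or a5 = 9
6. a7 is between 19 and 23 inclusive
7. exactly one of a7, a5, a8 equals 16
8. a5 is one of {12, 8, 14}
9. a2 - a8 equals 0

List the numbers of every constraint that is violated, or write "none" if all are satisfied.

Constraints 2, 4, 7 are violated.

1. a2 = 11 lies in [9, 15] — OK.
2. gcd(15, 19) = 1, not 2 — violated.
3. gcd(11, 11) = 11 — OK.
4. a2 = 11, a6 = 15; 11 < 15 (want ≥) — violated.
5. a8 = 11 = 11 (first disjunct) — OK.
6. a7 = 19 lies in [19, 23] — OK.
7. a7=19, a5=12, a8=11; 0 of them equal 16, not exactly one — violated.
8. a5 = 12 is in {12, 8, 14} — OK.
9. a2 - a8 = 11 - 11 = 0 — OK.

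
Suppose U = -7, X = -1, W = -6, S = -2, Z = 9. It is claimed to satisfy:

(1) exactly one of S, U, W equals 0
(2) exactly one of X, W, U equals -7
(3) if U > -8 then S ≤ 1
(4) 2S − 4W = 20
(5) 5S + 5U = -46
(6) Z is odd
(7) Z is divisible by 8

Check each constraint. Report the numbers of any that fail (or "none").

(1) S=-2, U=-7, W=-6; 0 of them equal 0, not exactly one  fails
(2) X=-1, W=-6, U=-7; 1 of them equals -7  holds
(3) U = -7 > -8, so we need S ≤ 1; S = -2 ≤ 1  holds
(4) 2S − 4W = 2(-2) − 4(-6) = 20  holds
(5) 5S + 5U = 5(-2) + 5(-7) = -45, not -46  fails
(6) Z = 9 is odd  holds
(7) 9 = 8×1 + 1, so 8 does not divide 9  fails

Constraints 1, 5, 7 are violated.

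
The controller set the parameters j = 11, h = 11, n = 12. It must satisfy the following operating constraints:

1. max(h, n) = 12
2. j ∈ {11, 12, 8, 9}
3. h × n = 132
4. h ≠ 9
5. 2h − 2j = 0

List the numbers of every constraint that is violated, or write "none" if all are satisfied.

None — every constraint holds.

1. max(11, 12) = 12  OK
2. j = 11 is in {11, 12, 8, 9}  OK
3. h × n = 11 × 12 = 132  OK
4. h = 11, and 11 ≠ 9  OK
5. 2h − 2j = 2(11) − 2(11) = 0  OK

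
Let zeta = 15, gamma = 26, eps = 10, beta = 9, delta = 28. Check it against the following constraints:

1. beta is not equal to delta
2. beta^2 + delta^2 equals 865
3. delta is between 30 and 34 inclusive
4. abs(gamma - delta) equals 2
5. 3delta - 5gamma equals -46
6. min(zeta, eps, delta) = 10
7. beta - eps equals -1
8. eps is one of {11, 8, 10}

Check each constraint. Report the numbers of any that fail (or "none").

1. beta = 9, delta = 28; distinct  holds
2. beta^2 + delta^2 = 9^2 + 28^2 = 81 + 784 = 865  holds
3. delta = 28 is outside [30, 34]  fails
4. abs(26 - 28) = 2  holds
5. 3delta - 5gamma = 3(28) - 5(26) = -46  holds
6. min(15, 10, 28) = 10  holds
7. beta - eps = 9 - 10 = -1  holds
8. eps = 10 is in {11, 8, 10}  holds

Constraint 3 is violated.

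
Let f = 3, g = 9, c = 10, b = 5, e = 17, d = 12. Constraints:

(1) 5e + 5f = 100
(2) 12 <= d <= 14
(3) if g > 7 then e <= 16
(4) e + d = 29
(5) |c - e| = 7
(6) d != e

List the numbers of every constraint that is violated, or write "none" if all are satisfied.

Violated: 3.

(1) 5e + 5f = 5(17) + 5(3) = 100  holds
(2) d = 12 lies in [12, 14]  holds
(3) g = 9 > 7, so we need e ≤ 16; but e = 17 > 16  fails
(4) e + d = 17 + 12 = 29  holds
(5) |10 - 17| = 7  holds
(6) d = 12, e = 17; distinct  holds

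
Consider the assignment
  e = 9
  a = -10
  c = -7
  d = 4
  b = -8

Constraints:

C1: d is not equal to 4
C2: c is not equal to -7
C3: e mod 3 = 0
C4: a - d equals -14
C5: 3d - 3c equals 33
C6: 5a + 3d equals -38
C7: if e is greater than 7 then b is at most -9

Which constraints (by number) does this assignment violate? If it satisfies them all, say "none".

The assignment fails constraints 1, 2, and 7.

C1: d = 4, but 4 is required to differ  false
C2: c = -7, but -7 is required to differ  false
C3: 9 mod 3 = 0  true
C4: a - d = -10 - 4 = -14  true
C5: 3d - 3c = 3(4) - 3(-7) = 33  true
C6: 5a + 3d = 5(-10) + 3(4) = -38  true
C7: e = 9 > 7, so we need b ≤ -9; but b = -8 > -9  false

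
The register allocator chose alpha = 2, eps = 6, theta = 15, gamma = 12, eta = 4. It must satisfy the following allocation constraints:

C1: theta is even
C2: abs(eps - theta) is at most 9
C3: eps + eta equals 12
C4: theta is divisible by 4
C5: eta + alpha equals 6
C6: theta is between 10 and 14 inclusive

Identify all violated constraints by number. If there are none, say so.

C1: theta = 15 is odd  fails
C2: abs(6 - 15) = 9; 9 ≤ 9  holds
C3: eps + eta = 6 + 4 = 10, not 12  fails
C4: 15 = 4*3 + 3, so 4 does not divide 15  fails
C5: eta + alpha = 4 + 2 = 6  holds
C6: theta = 15 is outside [10, 14]  fails

Violated: 1, 3, 4, 6.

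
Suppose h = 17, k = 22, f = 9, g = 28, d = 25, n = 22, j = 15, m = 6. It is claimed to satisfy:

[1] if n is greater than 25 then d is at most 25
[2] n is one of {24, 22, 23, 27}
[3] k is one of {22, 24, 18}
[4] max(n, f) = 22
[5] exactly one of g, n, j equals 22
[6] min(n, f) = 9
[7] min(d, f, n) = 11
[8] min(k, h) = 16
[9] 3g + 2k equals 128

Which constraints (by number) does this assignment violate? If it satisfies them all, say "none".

Constraints 7 and 8 are violated.

[1] n = 22, not > 25; antecedent false, conditional vacuously true — satisfied.
[2] n = 22 is in {24, 22, 23, 27} — satisfied.
[3] k = 22 is in {22, 24, 18} — satisfied.
[4] max(22, 9) = 22 — satisfied.
[5] g=28, n=22, j=15; 1 of them equals 22 — satisfied.
[6] min(22, 9) = 9 — satisfied.
[7] min(25, 9, 22) = 9, not 11 — violated.
[8] min(22, 17) = 17, not 16 — violated.
[9] 3g + 2k = 3(28) + 2(22) = 128 — satisfied.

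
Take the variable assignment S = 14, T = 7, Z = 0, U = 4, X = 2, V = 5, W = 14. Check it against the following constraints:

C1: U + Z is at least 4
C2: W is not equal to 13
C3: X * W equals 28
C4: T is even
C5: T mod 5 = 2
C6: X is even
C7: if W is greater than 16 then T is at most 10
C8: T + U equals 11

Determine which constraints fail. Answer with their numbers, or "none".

C1: U + Z = 4 + 0 = 4; 4 ≥ 4 — holds.
C2: W = 14, and 14 ≠ 13 — holds.
C3: X * W = 2 * 14 = 28 — holds.
C4: T = 7 is odd — fails.
C5: 7 mod 5 = 2 — holds.
C6: X = 2 is even — holds.
C7: W = 14, not > 16; antecedent false, conditional vacuously true — holds.
C8: T + U = 7 + 4 = 11 — holds.

The assignment fails constraint 4.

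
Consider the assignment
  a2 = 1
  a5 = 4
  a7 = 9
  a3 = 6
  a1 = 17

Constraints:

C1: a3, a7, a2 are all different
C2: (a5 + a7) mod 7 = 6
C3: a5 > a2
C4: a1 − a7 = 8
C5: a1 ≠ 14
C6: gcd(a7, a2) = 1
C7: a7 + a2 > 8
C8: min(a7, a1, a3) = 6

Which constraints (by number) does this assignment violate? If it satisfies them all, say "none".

None — every constraint holds.

C1: values 6, 9, 1 are pairwise distinct — OK.
C2: a5 + a7 = 13; 13 mod 7 = 6 — OK.
C3: a5 = 4, a2 = 1; 4 > 1 — OK.
C4: a1 − a7 = 17 − 9 = 8 — OK.
C5: a1 = 17, and 17 ≠ 14 — OK.
C6: gcd(9, 1) = 1 — OK.
C7: a7 + a2 = 9 + 1 = 10; 10 > 8 — OK.
C8: min(9, 17, 6) = 6 — OK.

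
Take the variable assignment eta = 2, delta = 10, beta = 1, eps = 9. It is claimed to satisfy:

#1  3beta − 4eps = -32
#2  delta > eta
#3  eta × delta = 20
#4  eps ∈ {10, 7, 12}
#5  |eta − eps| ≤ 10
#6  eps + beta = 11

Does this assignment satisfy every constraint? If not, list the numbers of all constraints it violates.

The assignment fails constraints 1, 4, 6.

#1 3beta − 4eps = 3(1) − 4(9) = -33, not -32 — fails.
#2 delta = 10, eta = 2; 10 > 2 — holds.
#3 eta × delta = 2 × 10 = 20 — holds.
#4 eps = 9 is not in {10, 7, 12} — fails.
#5 |2 − 9| = 7; 7 ≤ 10 — holds.
#6 eps + beta = 9 + 1 = 10, not 11 — fails.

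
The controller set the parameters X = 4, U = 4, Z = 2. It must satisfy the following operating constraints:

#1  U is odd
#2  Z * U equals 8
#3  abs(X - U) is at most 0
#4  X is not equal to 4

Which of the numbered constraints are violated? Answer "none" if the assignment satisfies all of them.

#1 U = 4 is even  ✗
#2 Z * U = 2 * 4 = 8  ✓
#3 abs(4 - 4) = 0; 0 ≤ 0  ✓
#4 X = 4, but 4 is required to differ  ✗

No — constraints 1 and 4 are not satisfied.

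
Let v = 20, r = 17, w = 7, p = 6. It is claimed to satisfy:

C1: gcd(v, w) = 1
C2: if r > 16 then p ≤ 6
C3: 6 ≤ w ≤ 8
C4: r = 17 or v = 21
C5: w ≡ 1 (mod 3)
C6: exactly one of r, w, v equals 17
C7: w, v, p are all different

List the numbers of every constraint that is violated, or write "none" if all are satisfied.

All constraints are satisfied.

C1: gcd(20, 7) = 1 — holds.
C2: r = 17 > 16, so we need p ≤ 6; p = 6 ≤ 6 — holds.
C3: w = 7 lies in [6, 8] — holds.
C4: r = 17 = 17 (first disjunct) — holds.
C5: 7 mod 3 = 1 — holds.
C6: r=17, w=7, v=20; 1 of them equals 17 — holds.
C7: values 7, 20, 6 are pairwise distinct — holds.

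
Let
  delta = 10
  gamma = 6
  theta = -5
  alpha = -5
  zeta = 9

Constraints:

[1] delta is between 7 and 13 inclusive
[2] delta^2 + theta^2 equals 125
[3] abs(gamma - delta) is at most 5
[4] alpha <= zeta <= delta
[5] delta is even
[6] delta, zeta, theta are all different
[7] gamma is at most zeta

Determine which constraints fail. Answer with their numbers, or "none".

[1] delta = 10 lies in [7, 13] — holds.
[2] delta^2 + theta^2 = 10^2 + (-5)^2 = 100 + 25 = 125 — holds.
[3] abs(6 - 10) = 4; 4 ≤ 5 — holds.
[4] values -5 <= 9 <= 10 — holds.
[5] delta = 10 is even — holds.
[6] values 10, 9, -5 are pairwise distinct — holds.
[7] gamma = 6, zeta = 9; 6 ≤ 9 — holds.

The assignment satisfies every constraint.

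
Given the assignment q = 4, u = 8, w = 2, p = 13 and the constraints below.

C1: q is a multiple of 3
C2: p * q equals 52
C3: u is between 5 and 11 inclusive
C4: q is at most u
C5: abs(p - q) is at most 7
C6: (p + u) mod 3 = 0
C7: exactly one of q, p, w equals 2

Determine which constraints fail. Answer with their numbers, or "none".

No — constraints 1, 5 are not satisfied.

C1: 4 = 3*1 + 1, so 3 does not divide 4 — violated.
C2: p * q = 13 * 4 = 52 — OK.
C3: u = 8 lies in [5, 11] — OK.
C4: q = 4, u = 8; 4 ≤ 8 — OK.
C5: abs(13 - 4) = 9; 9 > 7, exceeds bound 7 — violated.
C6: p + u = 21; 21 mod 3 = 0 — OK.
C7: q=4, p=13, w=2; 1 of them equals 2 — OK.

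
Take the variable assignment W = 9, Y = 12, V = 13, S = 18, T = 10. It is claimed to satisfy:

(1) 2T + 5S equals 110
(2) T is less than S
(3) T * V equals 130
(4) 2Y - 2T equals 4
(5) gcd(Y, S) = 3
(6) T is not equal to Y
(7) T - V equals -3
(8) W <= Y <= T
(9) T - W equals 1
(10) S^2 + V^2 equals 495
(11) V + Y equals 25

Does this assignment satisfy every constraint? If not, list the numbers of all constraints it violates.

The assignment fails constraints 5, 8, and 10.

(1) 2T + 5S = 2(10) + 5(18) = 110  ✓
(2) T = 10, S = 18; 10 < 18  ✓
(3) T * V = 10 * 13 = 130  ✓
(4) 2Y - 2T = 2(12) - 2(10) = 4  ✓
(5) gcd(12, 18) = 6, not 3  ✗
(6) T = 10, Y = 12; distinct  ✓
(7) T - V = 10 - 13 = -3  ✓
(8) values 9, 12, 10; Y = 12 is not <= T = 10  ✗
(9) T - W = 10 - 9 = 1  ✓
(10) S^2 + V^2 = 18^2 + 13^2 = 324 + 169 = 493, not 495  ✗
(11) V + Y = 13 + 12 = 25  ✓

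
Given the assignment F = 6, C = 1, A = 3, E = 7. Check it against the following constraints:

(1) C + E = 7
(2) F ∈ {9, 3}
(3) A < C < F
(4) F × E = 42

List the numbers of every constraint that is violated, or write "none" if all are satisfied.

Constraints 1, 2, and 3 do not hold.

(1) C + E = 1 + 7 = 8, not 7 — does not hold.
(2) F = 6 is not in {9, 3} — does not hold.
(3) values 3, 1, 6; A = 3 is not < C = 1 — does not hold.
(4) F × E = 6 × 7 = 42 — holds.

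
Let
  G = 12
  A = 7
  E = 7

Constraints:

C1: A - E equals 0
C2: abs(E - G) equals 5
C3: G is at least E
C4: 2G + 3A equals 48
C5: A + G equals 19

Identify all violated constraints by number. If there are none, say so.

C1: A - E = 7 - 7 = 0 — holds.
C2: abs(7 - 12) = 5 — holds.
C3: G = 12, E = 7; 12 ≥ 7 — holds.
C4: 2G + 3A = 2(12) + 3(7) = 45, not 48 — fails.
C5: A + G = 7 + 12 = 19 — holds.

No — constraint 4 is not satisfied.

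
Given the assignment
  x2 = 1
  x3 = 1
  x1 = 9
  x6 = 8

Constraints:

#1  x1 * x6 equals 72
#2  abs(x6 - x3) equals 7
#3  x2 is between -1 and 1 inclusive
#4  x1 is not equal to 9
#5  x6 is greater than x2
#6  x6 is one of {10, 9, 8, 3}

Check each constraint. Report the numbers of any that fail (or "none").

Violated: 4.

#1 x1 * x6 = 9 * 8 = 72  true
#2 abs(8 - 1) = 7  true
#3 x2 = 1 lies in [-1, 1]  true
#4 x1 = 9, but 9 is required to differ  false
#5 x6 = 8, x2 = 1; 8 > 1  true
#6 x6 = 8 is in {10, 9, 8, 3}  true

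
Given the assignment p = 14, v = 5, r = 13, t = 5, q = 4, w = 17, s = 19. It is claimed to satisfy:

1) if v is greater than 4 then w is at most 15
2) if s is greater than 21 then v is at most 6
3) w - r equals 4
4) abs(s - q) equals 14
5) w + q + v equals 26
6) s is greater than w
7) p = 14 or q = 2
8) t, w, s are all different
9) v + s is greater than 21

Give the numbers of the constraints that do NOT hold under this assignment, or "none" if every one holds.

1) v = 5 > 4, so we need w ≤ 15; but w = 17 > 15  ✘
2) s = 19, not > 21; antecedent false, conditional vacuously true  ✔
3) w - r = 17 - 13 = 4  ✔
4) abs(19 - 4) = 15, not 14  ✘
5) w + q + v = 17 + 4 + 5 = 26  ✔
6) s = 19, w = 17; 19 > 17  ✔
7) p = 14 = 14 (first disjunct)  ✔
8) values 5, 17, 19 are pairwise distinct  ✔
9) v + s = 5 + 19 = 24; 24 > 21  ✔

Constraints 1 and 4 do not hold.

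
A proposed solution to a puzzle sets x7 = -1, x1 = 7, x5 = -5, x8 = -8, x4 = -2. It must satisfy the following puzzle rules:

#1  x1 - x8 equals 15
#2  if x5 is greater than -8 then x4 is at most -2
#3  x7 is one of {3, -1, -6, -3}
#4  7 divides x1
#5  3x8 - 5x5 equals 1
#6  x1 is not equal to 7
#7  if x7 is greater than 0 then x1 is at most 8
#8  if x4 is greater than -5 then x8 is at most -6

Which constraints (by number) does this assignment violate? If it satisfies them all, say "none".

#1 x1 - x8 = 7 - (-8) = 15  true
#2 x5 = -5 > -8, so we need x4 ≤ -2; x4 = -2 ≤ -2  true
#3 x7 = -1 is in {3, -1, -6, -3}  true
#4 7 / 7 = 1, so 7 divides 7  true
#5 3x8 - 5x5 = 3(-8) - 5(-5) = 1  true
#6 x1 = 7, but 7 is required to differ  false
#7 x7 = -1, not > 0; antecedent false, conditional vacuously true  true
#8 x4 = -2 > -5, so we need x8 ≤ -6; x8 = -8 ≤ -6  true

The assignment fails constraint 6.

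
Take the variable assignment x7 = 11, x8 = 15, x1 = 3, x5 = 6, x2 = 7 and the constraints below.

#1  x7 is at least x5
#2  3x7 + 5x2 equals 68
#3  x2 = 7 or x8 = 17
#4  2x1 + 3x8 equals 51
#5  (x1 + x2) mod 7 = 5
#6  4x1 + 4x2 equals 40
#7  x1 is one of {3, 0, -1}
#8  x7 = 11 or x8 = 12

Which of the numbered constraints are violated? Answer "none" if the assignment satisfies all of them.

#1 x7 = 11, x5 = 6; 11 ≥ 6  ✓
#2 3x7 + 5x2 = 3(11) + 5(7) = 68  ✓
#3 x2 = 7 = 7 (first disjunct)  ✓
#4 2x1 + 3x8 = 2(3) + 3(15) = 51  ✓
#5 x1 + x2 = 10; 10 mod 7 = 3, not 5  ✗
#6 4x1 + 4x2 = 4(3) + 4(7) = 40  ✓
#7 x1 = 3 is in {3, 0, -1}  ✓
#8 x7 = 11 = 11 (first disjunct)  ✓

Constraint 5 is violated.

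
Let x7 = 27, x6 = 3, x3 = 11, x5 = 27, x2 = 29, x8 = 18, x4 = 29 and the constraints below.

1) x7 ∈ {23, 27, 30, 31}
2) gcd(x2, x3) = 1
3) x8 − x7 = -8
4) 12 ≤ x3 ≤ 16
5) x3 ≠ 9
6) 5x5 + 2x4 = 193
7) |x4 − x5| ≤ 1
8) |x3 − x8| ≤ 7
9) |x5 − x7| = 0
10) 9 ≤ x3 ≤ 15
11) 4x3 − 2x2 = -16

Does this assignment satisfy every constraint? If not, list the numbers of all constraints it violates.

1) x7 = 27 is in {23, 27, 30, 31}  OK
2) gcd(29, 11) = 1  OK
3) x8 − x7 = 18 − 27 = -9, not -8  FAIL
4) x3 = 11 is outside [12, 16]  FAIL
5) x3 = 11, and 11 ≠ 9  OK
6) 5x5 + 2x4 = 5(27) + 2(29) = 193  OK
7) |29 − 27| = 2; 2 > 1, exceeds bound 1  FAIL
8) |11 − 18| = 7; 7 ≤ 7  OK
9) |27 − 27| = 0  OK
10) x3 = 11 lies in [9, 15]  OK
11) 4x3 − 2x2 = 4(11) − 2(29) = -14, not -16  FAIL

Violated: 3, 4, 7, and 11.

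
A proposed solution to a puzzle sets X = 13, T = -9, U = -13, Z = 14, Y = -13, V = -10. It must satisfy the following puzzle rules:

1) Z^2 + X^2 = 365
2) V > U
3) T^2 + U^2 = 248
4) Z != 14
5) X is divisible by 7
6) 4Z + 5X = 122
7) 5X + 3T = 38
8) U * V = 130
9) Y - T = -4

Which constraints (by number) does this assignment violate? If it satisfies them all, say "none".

Violated: 3, 4, 5, 6.

1) Z^2 + X^2 = 14^2 + 13^2 = 196 + 169 = 365 — holds.
2) V = -10, U = -13; -10 > -13 — holds.
3) T^2 + U^2 = (-9)^2 + (-13)^2 = 81 + 169 = 250, not 248 — fails.
4) Z = 14, but 14 is required to differ — fails.
5) 13 = 7*1 + 6, so 7 does not divide 13 — fails.
6) 4Z + 5X = 4(14) + 5(13) = 121, not 122 — fails.
7) 5X + 3T = 5(13) + 3(-9) = 38 — holds.
8) U * V = -13 * (-10) = 130 — holds.
9) Y - T = -13 - (-9) = -4 — holds.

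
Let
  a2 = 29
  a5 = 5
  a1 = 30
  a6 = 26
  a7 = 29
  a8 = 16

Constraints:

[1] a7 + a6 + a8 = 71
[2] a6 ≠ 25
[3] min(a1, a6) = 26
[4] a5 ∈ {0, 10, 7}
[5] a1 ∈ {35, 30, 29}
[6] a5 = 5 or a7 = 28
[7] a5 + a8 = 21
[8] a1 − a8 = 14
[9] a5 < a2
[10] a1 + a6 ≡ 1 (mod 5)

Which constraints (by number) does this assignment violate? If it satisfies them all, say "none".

[1] a7 + a6 + a8 = 29 + 26 + 16 = 71 — holds.
[2] a6 = 26, and 26 ≠ 25 — holds.
[3] min(30, 26) = 26 — holds.
[4] a5 = 5 is not in {0, 10, 7} — does not hold.
[5] a1 = 30 is in {35, 30, 29} — holds.
[6] a5 = 5 = 5 (first disjunct) — holds.
[7] a5 + a8 = 5 + 16 = 21 — holds.
[8] a1 − a8 = 30 − 16 = 14 — holds.
[9] a5 = 5, a2 = 29; 5 < 29 — holds.
[10] a1 + a6 = 56; 56 mod 5 = 1 — holds.

Constraint 4 is violated.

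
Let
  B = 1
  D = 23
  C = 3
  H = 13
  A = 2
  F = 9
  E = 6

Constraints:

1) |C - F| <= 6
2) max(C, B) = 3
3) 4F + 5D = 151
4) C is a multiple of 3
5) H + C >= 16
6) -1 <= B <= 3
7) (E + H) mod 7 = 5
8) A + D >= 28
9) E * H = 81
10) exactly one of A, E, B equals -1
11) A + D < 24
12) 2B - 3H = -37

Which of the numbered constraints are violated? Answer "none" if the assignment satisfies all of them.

1) |3 - 9| = 6; 6 ≤ 6  OK
2) max(3, 1) = 3  OK
3) 4F + 5D = 4(9) + 5(23) = 151  OK
4) 3 / 3 = 1, so 3 divides 3  OK
5) H + C = 13 + 3 = 16; 16 ≥ 16  OK
6) B = 1 lies in [-1, 3]  OK
7) E + H = 19; 19 mod 7 = 5  OK
8) A + D = 2 + 23 = 25; 25 < 28, bound 28 not met  FAIL
9) E * H = 6 * 13 = 78, not 81  FAIL
10) A=2, E=6, B=1; 0 of them equal -1, not exactly one  FAIL
11) A + D = 2 + 23 = 25; 25 ≥ 24, bound 24 not met  FAIL
12) 2B - 3H = 2(1) - 3(13) = -37  OK

Violated: 8, 9, 10, and 11.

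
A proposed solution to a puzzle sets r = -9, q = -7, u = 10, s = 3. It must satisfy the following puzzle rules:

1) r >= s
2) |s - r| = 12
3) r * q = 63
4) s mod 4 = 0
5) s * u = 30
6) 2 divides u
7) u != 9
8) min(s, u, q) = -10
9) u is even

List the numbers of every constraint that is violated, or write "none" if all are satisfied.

The assignment fails constraints 1, 4, and 8.

1) r = -9, s = 3; -9 < 3 (want ≥) — violated.
2) |3 - (-9)| = 12 — satisfied.
3) r * q = -9 * (-7) = 63 — satisfied.
4) 3 mod 4 = 3, not 0 — violated.
5) s * u = 3 * 10 = 30 — satisfied.
6) 10 / 2 = 5, so 2 divides 10 — satisfied.
7) u = 10, and 10 ≠ 9 — satisfied.
8) min(3, 10, -7) = -7, not -10 — violated.
9) u = 10 is even — satisfied.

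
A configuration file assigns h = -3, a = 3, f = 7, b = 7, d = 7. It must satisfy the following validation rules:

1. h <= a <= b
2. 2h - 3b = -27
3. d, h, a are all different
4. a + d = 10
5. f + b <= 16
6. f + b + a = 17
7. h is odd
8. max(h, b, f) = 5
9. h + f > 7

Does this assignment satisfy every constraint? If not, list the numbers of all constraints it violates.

1. values -3 <= 3 <= 7 — holds.
2. 2h - 3b = 2(-3) - 3(7) = -27 — holds.
3. values 7, -3, 3 are pairwise distinct — holds.
4. a + d = 3 + 7 = 10 — holds.
5. f + b = 7 + 7 = 14; 14 ≤ 16 — holds.
6. f + b + a = 7 + 7 + 3 = 17 — holds.
7. h = -3 is odd — holds.
8. max(-3, 7, 7) = 7, not 5 — does not hold.
9. h + f = -3 + 7 = 4; 4 ≤ 7, bound 7 not met — does not hold.

The assignment fails constraints 8, 9.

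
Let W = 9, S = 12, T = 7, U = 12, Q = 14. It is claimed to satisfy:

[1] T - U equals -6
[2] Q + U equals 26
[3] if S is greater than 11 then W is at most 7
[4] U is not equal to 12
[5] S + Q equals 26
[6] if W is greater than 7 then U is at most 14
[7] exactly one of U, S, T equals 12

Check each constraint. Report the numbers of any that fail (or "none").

Constraints 1, 3, 4, 7 are violated.

[1] T - U = 7 - 12 = -5, not -6 — does not hold.
[2] Q + U = 14 + 12 = 26 — holds.
[3] S = 12 > 11, so we need W ≤ 7; but W = 9 > 7 — does not hold.
[4] U = 12, but 12 is required to differ — does not hold.
[5] S + Q = 12 + 14 = 26 — holds.
[6] W = 9 > 7, so we need U ≤ 14; U = 12 ≤ 14 — holds.
[7] U=12, S=12, T=7; 2 of them equal 12, not exactly one — does not hold.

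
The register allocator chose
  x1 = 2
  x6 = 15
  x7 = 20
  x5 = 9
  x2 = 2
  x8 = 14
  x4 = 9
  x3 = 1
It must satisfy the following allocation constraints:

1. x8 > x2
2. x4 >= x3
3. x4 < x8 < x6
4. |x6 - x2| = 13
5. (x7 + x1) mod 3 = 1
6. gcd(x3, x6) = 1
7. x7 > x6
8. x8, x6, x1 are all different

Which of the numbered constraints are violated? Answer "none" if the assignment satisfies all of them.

Yes — all constraints hold.

1. x8 = 14, x2 = 2; 14 > 2 — holds.
2. x4 = 9, x3 = 1; 9 ≥ 1 — holds.
3. values 9 < 14 < 15 — holds.
4. |15 - 2| = 13 — holds.
5. x7 + x1 = 22; 22 mod 3 = 1 — holds.
6. gcd(1, 15) = 1 — holds.
7. x7 = 20, x6 = 15; 20 > 15 — holds.
8. values 14, 15, 2 are pairwise distinct — holds.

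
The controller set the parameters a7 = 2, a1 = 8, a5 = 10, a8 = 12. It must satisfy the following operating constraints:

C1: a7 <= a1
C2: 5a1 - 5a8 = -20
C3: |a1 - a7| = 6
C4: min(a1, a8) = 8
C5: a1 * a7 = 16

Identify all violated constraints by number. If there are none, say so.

C1: a7 = 2, a1 = 8; 2 ≤ 8  ✓
C2: 5a1 - 5a8 = 5(8) - 5(12) = -20  ✓
C3: |8 - 2| = 6  ✓
C4: min(8, 12) = 8  ✓
C5: a1 * a7 = 8 * 2 = 16  ✓

The assignment satisfies every constraint.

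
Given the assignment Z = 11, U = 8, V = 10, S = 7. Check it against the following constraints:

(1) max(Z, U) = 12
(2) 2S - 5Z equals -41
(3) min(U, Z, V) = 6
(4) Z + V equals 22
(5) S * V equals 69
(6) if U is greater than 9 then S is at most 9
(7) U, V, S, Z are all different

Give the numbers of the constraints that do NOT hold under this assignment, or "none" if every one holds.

The assignment fails constraints 1, 3, 4, 5.

(1) max(11, 8) = 11, not 12  false
(2) 2S - 5Z = 2(7) - 5(11) = -41  true
(3) min(8, 11, 10) = 8, not 6  false
(4) Z + V = 11 + 10 = 21, not 22  false
(5) S * V = 7 * 10 = 70, not 69  false
(6) U = 8, not > 9; antecedent false, conditional vacuously true  true
(7) values 8, 10, 7, 11 are pairwise distinct  true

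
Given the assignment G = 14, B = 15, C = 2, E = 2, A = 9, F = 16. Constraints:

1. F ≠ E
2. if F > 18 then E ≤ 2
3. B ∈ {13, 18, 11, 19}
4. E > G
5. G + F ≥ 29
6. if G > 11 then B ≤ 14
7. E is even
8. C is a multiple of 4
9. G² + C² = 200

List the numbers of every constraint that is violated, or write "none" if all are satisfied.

1. F = 16, E = 2; distinct  true
2. F = 16, not > 18; antecedent false, conditional vacuously true  true
3. B = 15 is not in {13, 18, 11, 19}  false
4. E = 2, G = 14; 2 ≤ 14 (want >)  false
5. G + F = 14 + 16 = 30; 30 ≥ 29  true
6. G = 14 > 11, so we need B ≤ 14; but B = 15 > 14  false
7. E = 2 is even  true
8. 2 = 4×0 + 2, so 4 does not divide 2  false
9. G² + C² = 14² + 2² = 196 + 4 = 200  true

No — constraints 3, 4, 6, and 8 are not satisfied.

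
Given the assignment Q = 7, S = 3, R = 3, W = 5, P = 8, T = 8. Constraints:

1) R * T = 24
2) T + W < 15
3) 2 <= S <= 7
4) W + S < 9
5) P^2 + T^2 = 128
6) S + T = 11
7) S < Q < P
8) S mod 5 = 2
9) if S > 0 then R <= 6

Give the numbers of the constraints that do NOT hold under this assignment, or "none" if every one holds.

1) R * T = 3 * 8 = 24 — satisfied.
2) T + W = 8 + 5 = 13; 13 < 15 — satisfied.
3) S = 3 lies in [2, 7] — satisfied.
4) W + S = 5 + 3 = 8; 8 < 9 — satisfied.
5) P^2 + T^2 = 8^2 + 8^2 = 64 + 64 = 128 — satisfied.
6) S + T = 3 + 8 = 11 — satisfied.
7) values 3 < 7 < 8 — satisfied.
8) 3 mod 5 = 3, not 2 — violated.
9) S = 3 > 0, so we need R ≤ 6; R = 3 ≤ 6 — satisfied.

Violated: 8.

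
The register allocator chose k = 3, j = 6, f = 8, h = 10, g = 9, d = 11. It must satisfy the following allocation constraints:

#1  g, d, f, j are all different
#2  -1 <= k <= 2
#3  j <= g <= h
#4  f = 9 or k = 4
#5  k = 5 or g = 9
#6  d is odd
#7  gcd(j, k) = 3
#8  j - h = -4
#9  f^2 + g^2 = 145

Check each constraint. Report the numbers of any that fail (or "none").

#1 values 9, 11, 8, 6 are pairwise distinct  OK
#2 k = 3 is outside [-1, 2]  FAIL
#3 values 6 <= 9 <= 10  OK
#4 f = 8 ≠ 9 and k = 3 ≠ 4; both disjuncts false  FAIL
#5 k = 3 ≠ 5, but g = 9 = 9 (second disjunct)  OK
#6 d = 11 is odd  OK
#7 gcd(6, 3) = 3  OK
#8 j - h = 6 - 10 = -4  OK
#9 f^2 + g^2 = 8^2 + 9^2 = 64 + 81 = 145  OK

Violated: 2 and 4.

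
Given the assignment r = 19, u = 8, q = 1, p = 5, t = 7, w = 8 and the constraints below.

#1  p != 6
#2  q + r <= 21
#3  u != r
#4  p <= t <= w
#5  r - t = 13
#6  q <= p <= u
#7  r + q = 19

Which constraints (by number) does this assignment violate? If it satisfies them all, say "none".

#1 p = 5, and 5 ≠ 6 — satisfied.
#2 q + r = 1 + 19 = 20; 20 ≤ 21 — satisfied.
#3 u = 8, r = 19; distinct — satisfied.
#4 values 5 <= 7 <= 8 — satisfied.
#5 r - t = 19 - 7 = 12, not 13 — violated.
#6 values 1 <= 5 <= 8 — satisfied.
#7 r + q = 19 + 1 = 20, not 19 — violated.

No — constraints 5, 7 are not satisfied.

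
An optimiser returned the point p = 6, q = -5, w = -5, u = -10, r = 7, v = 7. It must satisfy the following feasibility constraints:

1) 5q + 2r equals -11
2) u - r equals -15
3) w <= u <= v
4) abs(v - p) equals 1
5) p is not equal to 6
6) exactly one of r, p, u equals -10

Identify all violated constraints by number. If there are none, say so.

The assignment fails constraints 2, 3, and 5.

1) 5q + 2r = 5(-5) + 2(7) = -11  holds
2) u - r = -10 - 7 = -17, not -15  fails
3) values -5, -10, 7; w = -5 is not <= u = -10  fails
4) abs(7 - 6) = 1  holds
5) p = 6, but 6 is required to differ  fails
6) r=7, p=6, u=-10; 1 of them equals -10  holds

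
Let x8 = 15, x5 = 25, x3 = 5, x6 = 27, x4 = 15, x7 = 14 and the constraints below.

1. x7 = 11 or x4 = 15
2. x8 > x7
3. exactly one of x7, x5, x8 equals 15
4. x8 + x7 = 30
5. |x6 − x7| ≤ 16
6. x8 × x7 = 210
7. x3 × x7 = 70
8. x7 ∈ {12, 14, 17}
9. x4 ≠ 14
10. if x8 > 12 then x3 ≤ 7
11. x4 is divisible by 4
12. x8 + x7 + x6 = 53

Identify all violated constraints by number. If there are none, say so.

1. x7 = 14 ≠ 11, but x4 = 15 = 15 (second disjunct) — OK.
2. x8 = 15, x7 = 14; 15 > 14 — OK.
3. x7=14, x5=25, x8=15; 1 of them equals 15 — OK.
4. x8 + x7 = 15 + 14 = 29, not 30 — violated.
5. |27 − 14| = 13; 13 ≤ 16 — OK.
6. x8 × x7 = 15 × 14 = 210 — OK.
7. x3 × x7 = 5 × 14 = 70 — OK.
8. x7 = 14 is in {12, 14, 17} — OK.
9. x4 = 15, and 15 ≠ 14 — OK.
10. x8 = 15 > 12, so we need x3 ≤ 7; x3 = 5 ≤ 7 — OK.
11. 15 = 4×3 + 3, so 4 does not divide 15 — violated.
12. x8 + x7 + x6 = 15 + 14 + 27 = 56, not 53 — violated.

Constraints 4, 11, and 12 are violated.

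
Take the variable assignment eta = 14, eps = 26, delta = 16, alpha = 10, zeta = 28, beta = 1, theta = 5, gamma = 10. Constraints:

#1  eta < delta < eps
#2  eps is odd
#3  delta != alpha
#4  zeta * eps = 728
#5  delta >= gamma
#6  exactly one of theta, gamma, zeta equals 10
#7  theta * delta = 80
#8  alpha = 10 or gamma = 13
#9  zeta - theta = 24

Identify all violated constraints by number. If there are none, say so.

#1 values 14 < 16 < 26  holds
#2 eps = 26 is even  fails
#3 delta = 16, alpha = 10; distinct  holds
#4 zeta * eps = 28 * 26 = 728  holds
#5 delta = 16, gamma = 10; 16 ≥ 10  holds
#6 theta=5, gamma=10, zeta=28; 1 of them equals 10  holds
#7 theta * delta = 5 * 16 = 80  holds
#8 alpha = 10 = 10 (first disjunct)  holds
#9 zeta - theta = 28 - 5 = 23, not 24  fails

No — constraints 2 and 9 are not satisfied.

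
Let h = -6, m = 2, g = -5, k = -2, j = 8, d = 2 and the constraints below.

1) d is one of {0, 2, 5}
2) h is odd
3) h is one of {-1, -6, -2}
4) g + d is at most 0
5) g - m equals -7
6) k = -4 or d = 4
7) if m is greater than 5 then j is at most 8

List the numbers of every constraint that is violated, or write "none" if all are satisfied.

No — constraints 2 and 6 are not satisfied.

1) d = 2 is in {0, 2, 5} — holds.
2) h = -6 is even — fails.
3) h = -6 is in {-1, -6, -2} — holds.
4) g + d = -5 + 2 = -3; -3 ≤ 0 — holds.
5) g - m = -5 - 2 = -7 — holds.
6) k = -2 ≠ -4 and d = 2 ≠ 4; both disjuncts false — fails.
7) m = 2, not > 5; antecedent false, conditional vacuously true — holds.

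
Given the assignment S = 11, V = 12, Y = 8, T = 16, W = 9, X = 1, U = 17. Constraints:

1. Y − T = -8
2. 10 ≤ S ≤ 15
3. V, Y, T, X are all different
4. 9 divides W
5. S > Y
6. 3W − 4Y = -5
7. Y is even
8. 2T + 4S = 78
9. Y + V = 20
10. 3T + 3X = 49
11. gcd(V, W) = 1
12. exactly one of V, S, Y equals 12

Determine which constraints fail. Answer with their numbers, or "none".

1. Y − T = 8 − 16 = -8 — holds.
2. S = 11 lies in [10, 15] — holds.
3. values 12, 8, 16, 1 are pairwise distinct — holds.
4. 9 / 9 = 1, so 9 divides 9 — holds.
5. S = 11, Y = 8; 11 > 8 — holds.
6. 3W − 4Y = 3(9) − 4(8) = -5 — holds.
7. Y = 8 is even — holds.
8. 2T + 4S = 2(16) + 4(11) = 76, not 78 — does not hold.
9. Y + V = 8 + 12 = 20 — holds.
10. 3T + 3X = 3(16) + 3(1) = 51, not 49 — does not hold.
11. gcd(12, 9) = 3, not 1 — does not hold.
12. V=12, S=11, Y=8; 1 of them equals 12 — holds.

No — constraints 8, 10, 11 are not satisfied.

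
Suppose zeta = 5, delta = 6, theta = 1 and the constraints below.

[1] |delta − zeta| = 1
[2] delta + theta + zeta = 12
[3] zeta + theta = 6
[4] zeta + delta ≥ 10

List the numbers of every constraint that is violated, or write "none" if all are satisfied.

All constraints are satisfied.

[1] |6 − 5| = 1 — holds.
[2] delta + theta + zeta = 6 + 1 + 5 = 12 — holds.
[3] zeta + theta = 5 + 1 = 6 — holds.
[4] zeta + delta = 5 + 6 = 11; 11 ≥ 10 — holds.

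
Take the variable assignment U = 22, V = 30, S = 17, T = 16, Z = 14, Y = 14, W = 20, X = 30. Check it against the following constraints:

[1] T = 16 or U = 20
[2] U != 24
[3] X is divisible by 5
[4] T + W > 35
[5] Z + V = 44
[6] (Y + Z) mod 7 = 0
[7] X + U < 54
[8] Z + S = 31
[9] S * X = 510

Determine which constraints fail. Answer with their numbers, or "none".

All constraints are satisfied.

[1] T = 16 = 16 (first disjunct) — satisfied.
[2] U = 22, and 22 ≠ 24 — satisfied.
[3] 30 / 5 = 6, so 5 divides 30 — satisfied.
[4] T + W = 16 + 20 = 36; 36 > 35 — satisfied.
[5] Z + V = 14 + 30 = 44 — satisfied.
[6] Y + Z = 28; 28 mod 7 = 0 — satisfied.
[7] X + U = 30 + 22 = 52; 52 < 54 — satisfied.
[8] Z + S = 14 + 17 = 31 — satisfied.
[9] S * X = 17 * 30 = 510 — satisfied.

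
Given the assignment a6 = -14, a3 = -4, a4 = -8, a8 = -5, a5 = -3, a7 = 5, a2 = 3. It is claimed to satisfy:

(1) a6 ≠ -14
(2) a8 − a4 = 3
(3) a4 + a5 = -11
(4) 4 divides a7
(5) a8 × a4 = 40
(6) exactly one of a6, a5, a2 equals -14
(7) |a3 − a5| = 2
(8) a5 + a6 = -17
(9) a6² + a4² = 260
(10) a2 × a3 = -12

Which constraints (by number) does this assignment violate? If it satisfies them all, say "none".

Constraints 1, 4, and 7 do not hold.

(1) a6 = -14, but -14 is required to differ — does not hold.
(2) a8 − a4 = -5 − (-8) = 3 — holds.
(3) a4 + a5 = -8 + (-3) = -11 — holds.
(4) 5 = 4×1 + 1, so 4 does not divide 5 — does not hold.
(5) a8 × a4 = -5 × (-8) = 40 — holds.
(6) a6=-14, a5=-3, a2=3; 1 of them equals -14 — holds.
(7) |-4 − (-3)| = 1, not 2 — does not hold.
(8) a5 + a6 = -3 + (-14) = -17 — holds.
(9) a6² + a4² = (-14)² + (-8)² = 196 + 64 = 260 — holds.
(10) a2 × a3 = 3 × (-4) = -12 — holds.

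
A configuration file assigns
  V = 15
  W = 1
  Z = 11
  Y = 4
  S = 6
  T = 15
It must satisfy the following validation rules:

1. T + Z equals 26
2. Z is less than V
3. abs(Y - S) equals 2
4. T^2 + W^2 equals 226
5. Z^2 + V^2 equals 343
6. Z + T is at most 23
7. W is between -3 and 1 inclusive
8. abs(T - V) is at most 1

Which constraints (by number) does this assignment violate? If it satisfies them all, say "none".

1. T + Z = 15 + 11 = 26  true
2. Z = 11, V = 15; 11 < 15  true
3. abs(4 - 6) = 2  true
4. T^2 + W^2 = 15^2 + 1^2 = 225 + 1 = 226  true
5. Z^2 + V^2 = 11^2 + 15^2 = 121 + 225 = 346, not 343  false
6. Z + T = 11 + 15 = 26; 26 > 23, bound 23 not met  false
7. W = 1 lies in [-3, 1]  true
8. abs(15 - 15) = 0; 0 ≤ 1  true

Constraints 5 and 6 are violated.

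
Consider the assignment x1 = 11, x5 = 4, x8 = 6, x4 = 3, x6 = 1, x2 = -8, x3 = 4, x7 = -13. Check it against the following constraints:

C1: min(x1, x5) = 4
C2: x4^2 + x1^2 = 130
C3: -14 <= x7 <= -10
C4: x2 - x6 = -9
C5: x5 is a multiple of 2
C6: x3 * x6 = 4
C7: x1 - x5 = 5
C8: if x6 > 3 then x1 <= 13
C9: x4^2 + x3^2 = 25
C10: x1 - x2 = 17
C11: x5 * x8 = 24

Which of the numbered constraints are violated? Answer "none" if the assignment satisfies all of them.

C1: min(11, 4) = 4 — OK.
C2: x4^2 + x1^2 = 3^2 + 11^2 = 9 + 121 = 130 — OK.
C3: x7 = -13 lies in [-14, -10] — OK.
C4: x2 - x6 = -8 - 1 = -9 — OK.
C5: 4 / 2 = 2, so 2 divides 4 — OK.
C6: x3 * x6 = 4 * 1 = 4 — OK.
C7: x1 - x5 = 11 - 4 = 7, not 5 — violated.
C8: x6 = 1, not > 3; antecedent false, conditional vacuously true — OK.
C9: x4^2 + x3^2 = 3^2 + 4^2 = 9 + 16 = 25 — OK.
C10: x1 - x2 = 11 - (-8) = 19, not 17 — violated.
C11: x5 * x8 = 4 * 6 = 24 — OK.

The assignment fails constraints 7 and 10.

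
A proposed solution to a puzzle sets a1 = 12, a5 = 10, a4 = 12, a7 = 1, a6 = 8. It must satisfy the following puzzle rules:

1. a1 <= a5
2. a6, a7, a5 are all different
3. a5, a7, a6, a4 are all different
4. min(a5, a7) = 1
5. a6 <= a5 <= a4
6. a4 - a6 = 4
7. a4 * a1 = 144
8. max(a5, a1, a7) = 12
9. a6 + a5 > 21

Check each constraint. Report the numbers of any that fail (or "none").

1. a1 = 12, a5 = 10; 12 > 10 (want ≤)  FAIL
2. values 8, 1, 10 are pairwise distinct  OK
3. values 10, 1, 8, 12 are pairwise distinct  OK
4. min(10, 1) = 1  OK
5. values 8 <= 10 <= 12  OK
6. a4 - a6 = 12 - 8 = 4  OK
7. a4 * a1 = 12 * 12 = 144  OK
8. max(10, 12, 1) = 12  OK
9. a6 + a5 = 8 + 10 = 18; 18 ≤ 21, bound 21 not met  FAIL

Constraints 1 and 9 are violated.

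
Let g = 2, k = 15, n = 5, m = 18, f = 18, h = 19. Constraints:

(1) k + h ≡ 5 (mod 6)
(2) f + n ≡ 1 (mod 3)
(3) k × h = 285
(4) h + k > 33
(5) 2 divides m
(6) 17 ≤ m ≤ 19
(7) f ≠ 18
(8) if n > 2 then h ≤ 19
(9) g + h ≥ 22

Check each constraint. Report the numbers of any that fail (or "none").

Constraints 1, 2, 7, and 9 are violated.

(1) k + h = 34; 34 mod 6 = 4, not 5  no
(2) f + n = 23; 23 mod 3 = 2, not 1  no
(3) k × h = 15 × 19 = 285  yes
(4) h + k = 19 + 15 = 34; 34 > 33  yes
(5) 18 / 2 = 9, so 2 divides 18  yes
(6) m = 18 lies in [17, 19]  yes
(7) f = 18, but 18 is required to differ  no
(8) n = 5 > 2, so we need h ≤ 19; h = 19 ≤ 19  yes
(9) g + h = 2 + 19 = 21; 21 < 22, bound 22 not met  no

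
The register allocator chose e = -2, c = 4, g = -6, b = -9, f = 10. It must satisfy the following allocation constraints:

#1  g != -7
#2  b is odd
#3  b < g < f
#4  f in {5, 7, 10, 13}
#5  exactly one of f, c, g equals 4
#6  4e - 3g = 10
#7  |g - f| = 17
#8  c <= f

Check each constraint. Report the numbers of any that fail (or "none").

#1 g = -6, and -6 ≠ -7 — OK.
#2 b = -9 is odd — OK.
#3 values -9 < -6 < 10 — OK.
#4 f = 10 is in {5, 7, 10, 13} — OK.
#5 f=10, c=4, g=-6; 1 of them equals 4 — OK.
#6 4e - 3g = 4(-2) - 3(-6) = 10 — OK.
#7 |-6 - 10| = 16, not 17 — violated.
#8 c = 4, f = 10; 4 ≤ 10 — OK.

Violated: 7.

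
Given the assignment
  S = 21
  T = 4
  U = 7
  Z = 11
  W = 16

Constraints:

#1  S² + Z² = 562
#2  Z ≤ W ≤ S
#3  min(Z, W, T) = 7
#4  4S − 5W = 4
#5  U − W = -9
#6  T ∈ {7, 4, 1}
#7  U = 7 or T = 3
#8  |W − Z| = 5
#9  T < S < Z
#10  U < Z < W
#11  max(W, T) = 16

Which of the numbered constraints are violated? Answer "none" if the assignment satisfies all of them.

Constraints 3, 9 do not hold.

#1 S² + Z² = 21² + 11² = 441 + 121 = 562 — holds.
#2 values 11 ≤ 16 ≤ 21 — holds.
#3 min(11, 16, 4) = 4, not 7 — does not hold.
#4 4S − 5W = 4(21) − 5(16) = 4 — holds.
#5 U − W = 7 − 16 = -9 — holds.
#6 T = 4 is in {7, 4, 1} — holds.
#7 U = 7 = 7 (first disjunct) — holds.
#8 |16 − 11| = 5 — holds.
#9 values 4, 21, 11; S = 21 is not < Z = 11 — does not hold.
#10 values 7 < 11 < 16 — holds.
#11 max(16, 4) = 16 — holds.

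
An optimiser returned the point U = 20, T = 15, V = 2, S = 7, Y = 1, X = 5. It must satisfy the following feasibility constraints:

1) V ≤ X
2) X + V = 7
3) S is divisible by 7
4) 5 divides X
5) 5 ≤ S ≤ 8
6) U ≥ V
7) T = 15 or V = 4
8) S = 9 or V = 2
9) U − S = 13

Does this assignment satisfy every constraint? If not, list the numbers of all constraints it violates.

1) V = 2, X = 5; 2 ≤ 5 — OK.
2) X + V = 5 + 2 = 7 — OK.
3) 7 / 7 = 1, so 7 divides 7 — OK.
4) 5 / 5 = 1, so 5 divides 5 — OK.
5) S = 7 lies in [5, 8] — OK.
6) U = 20, V = 2; 20 ≥ 2 — OK.
7) T = 15 = 15 (first disjunct) — OK.
8) S = 7 ≠ 9, but V = 2 = 2 (second disjunct) — OK.
9) U − S = 20 − 7 = 13 — OK.

Yes — all constraints hold.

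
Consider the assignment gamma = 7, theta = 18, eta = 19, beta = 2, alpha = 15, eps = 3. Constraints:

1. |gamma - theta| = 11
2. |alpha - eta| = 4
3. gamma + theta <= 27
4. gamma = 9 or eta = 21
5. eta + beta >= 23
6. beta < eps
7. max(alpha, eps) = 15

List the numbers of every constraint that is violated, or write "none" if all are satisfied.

1. |7 - 18| = 11  true
2. |15 - 19| = 4  true
3. gamma + theta = 7 + 18 = 25; 25 ≤ 27  true
4. gamma = 7 ≠ 9 and eta = 19 ≠ 21; both disjuncts false  false
5. eta + beta = 19 + 2 = 21; 21 < 23, bound 23 not met  false
6. beta = 2, eps = 3; 2 < 3  true
7. max(15, 3) = 15  true

Constraints 4 and 5 are violated.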